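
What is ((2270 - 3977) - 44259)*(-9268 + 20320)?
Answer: -508016232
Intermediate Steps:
((2270 - 3977) - 44259)*(-9268 + 20320) = (-1707 - 44259)*11052 = -45966*11052 = -508016232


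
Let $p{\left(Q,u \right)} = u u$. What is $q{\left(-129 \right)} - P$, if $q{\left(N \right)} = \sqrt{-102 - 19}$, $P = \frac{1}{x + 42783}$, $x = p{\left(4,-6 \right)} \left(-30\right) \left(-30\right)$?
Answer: $- \frac{1}{75183} + 11 i \approx -1.3301 \cdot 10^{-5} + 11.0 i$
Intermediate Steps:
$p{\left(Q,u \right)} = u^{2}$
$x = 32400$ ($x = \left(-6\right)^{2} \left(-30\right) \left(-30\right) = 36 \left(-30\right) \left(-30\right) = \left(-1080\right) \left(-30\right) = 32400$)
$P = \frac{1}{75183}$ ($P = \frac{1}{32400 + 42783} = \frac{1}{75183} \approx 1.3301 \cdot 10^{-5}$)
$q{\left(N \right)} = 11 i$ ($q{\left(N \right)} = \sqrt{-121} = 11 i$)
$q{\left(-129 \right)} - P = 11 i - \frac{1}{75183} = - \frac{1}{75183} + 11 i$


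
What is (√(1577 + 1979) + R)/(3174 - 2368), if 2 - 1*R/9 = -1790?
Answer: 8064/403 + √889/403 ≈ 20.084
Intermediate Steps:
R = 16128 (R = 18 - 9*(-1790) = 18 + 16110 = 16128)
(√(1577 + 1979) + R)/(3174 - 2368) = (√(1577 + 1979) + 16128)/(3174 - 2368) = (√3556 + 16128)/806 = (2*√889 + 16128)*(1/806) = (16128 + 2*√889)*(1/806) = 8064/403 + √889/403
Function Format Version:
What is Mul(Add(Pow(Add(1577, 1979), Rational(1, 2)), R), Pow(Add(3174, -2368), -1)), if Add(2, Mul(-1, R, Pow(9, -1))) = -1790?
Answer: Add(Rational(8064, 403), Mul(Rational(1, 403), Pow(889, Rational(1, 2)))) ≈ 20.084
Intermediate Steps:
R = 16128 (R = Add(18, Mul(-9, -1790)) = Add(18, 16110) = 16128)
Mul(Add(Pow(Add(1577, 1979), Rational(1, 2)), R), Pow(Add(3174, -2368), -1)) = Mul(Add(Pow(Add(1577, 1979), Rational(1, 2)), 16128), Pow(Add(3174, -2368), -1)) = Mul(Add(Pow(3556, Rational(1, 2)), 16128), Pow(806, -1)) = Mul(Add(Mul(2, Pow(889, Rational(1, 2))), 16128), Rational(1, 806)) = Mul(Add(16128, Mul(2, Pow(889, Rational(1, 2)))), Rational(1, 806)) = Add(Rational(8064, 403), Mul(Rational(1, 403), Pow(889, Rational(1, 2))))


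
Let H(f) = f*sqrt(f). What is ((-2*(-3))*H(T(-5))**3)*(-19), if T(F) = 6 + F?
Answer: -114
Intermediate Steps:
H(f) = f**(3/2)
((-2*(-3))*H(T(-5))**3)*(-19) = ((-2*(-3))*((6 - 5)**(3/2))**3)*(-19) = (6*(1**(3/2))**3)*(-19) = (6*1**3)*(-19) = (6*1)*(-19) = 6*(-19) = -114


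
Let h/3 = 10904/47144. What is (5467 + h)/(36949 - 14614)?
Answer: 6444224/26324031 ≈ 0.24480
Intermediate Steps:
h = 4089/5893 (h = 3*(10904/47144) = 3*(10904*(1/47144)) = 3*(1363/5893) = 4089/5893 ≈ 0.69387)
(5467 + h)/(36949 - 14614) = (5467 + 4089/5893)/(36949 - 14614) = (32221120/5893)/22335 = (32221120/5893)*(1/22335) = 6444224/26324031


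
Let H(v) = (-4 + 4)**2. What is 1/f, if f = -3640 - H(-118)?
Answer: -1/3640 ≈ -0.00027473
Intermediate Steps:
H(v) = 0 (H(v) = 0**2 = 0)
f = -3640 (f = -3640 - 1*0 = -3640 + 0 = -3640)
1/f = 1/(-3640) = -1/3640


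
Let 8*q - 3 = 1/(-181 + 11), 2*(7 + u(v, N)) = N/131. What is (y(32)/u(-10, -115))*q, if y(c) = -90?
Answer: 600111/132532 ≈ 4.5280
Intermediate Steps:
u(v, N) = -7 + N/262 (u(v, N) = -7 + (N/131)/2 = -7 + N/262)
q = 509/1360 (q = 3/8 + 1/(8*(-181 + 11)) = 3/8 + (1/8)/(-170) = 3/8 + (1/8)*(-1/170) = 3/8 - 1/1360 = 509/1360 ≈ 0.37426)
(y(32)/u(-10, -115))*q = -90/(-7 + (1/262)*(-115))*(509/1360) = -90/(-7 - 115/262)*(509/1360) = -90/(-1949/262)*(509/1360) = -90*(-262/1949)*(509/1360) = (23580/1949)*(509/1360) = 600111/132532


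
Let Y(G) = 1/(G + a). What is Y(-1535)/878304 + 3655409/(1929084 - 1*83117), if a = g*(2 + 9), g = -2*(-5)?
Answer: 4575048491682833/2310381284954400 ≈ 1.9802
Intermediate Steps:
g = 10
a = 110 (a = 10*(2 + 9) = 10*11 = 110)
Y(G) = 1/(110 + G) (Y(G) = 1/(G + 110) = 1/(110 + G))
Y(-1535)/878304 + 3655409/(1929084 - 1*83117) = 1/((110 - 1535)*878304) + 3655409/(1929084 - 1*83117) = (1/878304)/(-1425) + 3655409/(1929084 - 83117) = -1/1425*1/878304 + 3655409/1845967 = -1/1251583200 + 3655409*(1/1845967) = -1/1251583200 + 3655409/1845967 = 4575048491682833/2310381284954400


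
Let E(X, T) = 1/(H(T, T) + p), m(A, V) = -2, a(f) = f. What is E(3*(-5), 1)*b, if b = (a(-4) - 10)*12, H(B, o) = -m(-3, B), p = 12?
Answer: -12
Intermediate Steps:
H(B, o) = 2 (H(B, o) = -1*(-2) = 2)
b = -168 (b = (-4 - 10)*12 = -14*12 = -168)
E(X, T) = 1/14 (E(X, T) = 1/(2 + 12) = 1/14)
E(3*(-5), 1)*b = (1/14)*(-168) = -12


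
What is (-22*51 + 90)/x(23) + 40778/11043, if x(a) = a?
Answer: -10458482/253989 ≈ -41.177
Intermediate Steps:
(-22*51 + 90)/x(23) + 40778/11043 = (-22*51 + 90)/23 + 40778/11043 = (-1122 + 90)*(1/23) + 40778*(1/11043) = -1032*1/23 + 40778/11043 = -1032/23 + 40778/11043 = -10458482/253989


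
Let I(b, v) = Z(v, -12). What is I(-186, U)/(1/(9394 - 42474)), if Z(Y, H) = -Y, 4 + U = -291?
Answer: -9758600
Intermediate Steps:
U = -295 (U = -4 - 291 = -295)
I(b, v) = -v
I(-186, U)/(1/(9394 - 42474)) = (-1*(-295))/(1/(9394 - 42474)) = 295/(1/(-33080)) = 295/(-1/33080) = 295*(-33080) = -9758600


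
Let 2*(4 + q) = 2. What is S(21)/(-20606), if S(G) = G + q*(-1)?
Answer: -12/10303 ≈ -0.0011647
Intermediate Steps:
q = -3 (q = -4 + (½)*2 = -4 + 1 = -3)
S(G) = 3 + G (S(G) = G - 3*(-1) = G + 3 = 3 + G)
S(21)/(-20606) = (3 + 21)/(-20606) = 24*(-1/20606) = -12/10303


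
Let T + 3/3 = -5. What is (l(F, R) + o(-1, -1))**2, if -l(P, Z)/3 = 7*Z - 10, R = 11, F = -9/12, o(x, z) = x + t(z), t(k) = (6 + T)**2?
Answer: 40804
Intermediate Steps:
T = -6 (T = -1 - 5 = -6)
t(k) = 0 (t(k) = (6 - 6)**2 = 0**2 = 0)
o(x, z) = x (o(x, z) = x + 0 = x)
F = -3/4 (F = -9*1/12 = -3/4 ≈ -0.75000)
l(P, Z) = 30 - 21*Z (l(P, Z) = -3*(7*Z - 10) = -3*(-10 + 7*Z) = 30 - 21*Z)
(l(F, R) + o(-1, -1))**2 = ((30 - 21*11) - 1)**2 = ((30 - 231) - 1)**2 = (-201 - 1)**2 = (-202)**2 = 40804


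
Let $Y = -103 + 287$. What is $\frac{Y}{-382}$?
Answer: $- \frac{92}{191} \approx -0.48168$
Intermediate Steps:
$Y = 184$
$\frac{Y}{-382} = \frac{184}{-382} = 184 \left(- \frac{1}{382}\right) = - \frac{92}{191}$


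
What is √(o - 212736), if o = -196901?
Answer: I*√409637 ≈ 640.03*I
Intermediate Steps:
√(o - 212736) = √(-196901 - 212736) = √(-409637) = I*√409637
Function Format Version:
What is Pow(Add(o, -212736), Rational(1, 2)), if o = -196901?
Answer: Mul(I, Pow(409637, Rational(1, 2))) ≈ Mul(640.03, I)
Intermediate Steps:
Pow(Add(o, -212736), Rational(1, 2)) = Pow(Add(-196901, -212736), Rational(1, 2)) = Pow(-409637, Rational(1, 2)) = Mul(I, Pow(409637, Rational(1, 2)))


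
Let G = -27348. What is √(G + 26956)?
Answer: 14*I*√2 ≈ 19.799*I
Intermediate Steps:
√(G + 26956) = √(-27348 + 26956) = √(-392) = 14*I*√2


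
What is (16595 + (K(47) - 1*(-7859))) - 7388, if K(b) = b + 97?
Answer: 17210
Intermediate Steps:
K(b) = 97 + b
(16595 + (K(47) - 1*(-7859))) - 7388 = (16595 + ((97 + 47) - 1*(-7859))) - 7388 = (16595 + (144 + 7859)) - 7388 = (16595 + 8003) - 7388 = 24598 - 7388 = 17210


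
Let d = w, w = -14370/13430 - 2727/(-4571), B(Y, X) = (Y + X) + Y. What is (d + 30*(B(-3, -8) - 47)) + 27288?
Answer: 156280013508/6138853 ≈ 25458.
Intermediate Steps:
B(Y, X) = X + 2*Y (B(Y, X) = (X + Y) + Y = X + 2*Y)
w = -2906166/6138853 (w = -14370*1/13430 - 2727*(-1/4571) = -1437/1343 + 2727/4571 = -2906166/6138853 ≈ -0.47341)
d = -2906166/6138853 ≈ -0.47341
(d + 30*(B(-3, -8) - 47)) + 27288 = (-2906166/6138853 + 30*((-8 + 2*(-3)) - 47)) + 27288 = (-2906166/6138853 + 30*((-8 - 6) - 47)) + 27288 = (-2906166/6138853 + 30*(-14 - 47)) + 27288 = (-2906166/6138853 + 30*(-61)) + 27288 = (-2906166/6138853 - 1830) + 27288 = -11237007156/6138853 + 27288 = 156280013508/6138853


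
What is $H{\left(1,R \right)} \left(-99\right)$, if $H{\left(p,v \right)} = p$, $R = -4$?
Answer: $-99$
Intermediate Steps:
$H{\left(1,R \right)} \left(-99\right) = 1 \left(-99\right) = -99$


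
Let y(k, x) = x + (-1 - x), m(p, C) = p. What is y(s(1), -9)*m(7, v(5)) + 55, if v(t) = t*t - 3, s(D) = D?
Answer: 48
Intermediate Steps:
v(t) = -3 + t² (v(t) = t² - 3 = -3 + t²)
y(k, x) = -1
y(s(1), -9)*m(7, v(5)) + 55 = -1*7 + 55 = -7 + 55 = 48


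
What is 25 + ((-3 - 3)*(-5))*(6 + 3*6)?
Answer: 745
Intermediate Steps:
25 + ((-3 - 3)*(-5))*(6 + 3*6) = 25 + (-6*(-5))*(6 + 18) = 25 + 30*24 = 25 + 720 = 745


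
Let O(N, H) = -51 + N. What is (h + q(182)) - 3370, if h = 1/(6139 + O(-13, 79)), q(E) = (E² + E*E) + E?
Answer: 383089501/6075 ≈ 63060.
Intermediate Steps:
q(E) = E + 2*E² (q(E) = (E² + E²) + E = 2*E² + E = E + 2*E²)
h = 1/6075 (h = 1/(6139 + (-51 - 13)) = 1/(6139 - 64) = 1/6075 ≈ 0.00016461)
(h + q(182)) - 3370 = (1/6075 + 182*(1 + 2*182)) - 3370 = (1/6075 + 182*(1 + 364)) - 3370 = (1/6075 + 182*365) - 3370 = (1/6075 + 66430) - 3370 = 403562251/6075 - 3370 = 383089501/6075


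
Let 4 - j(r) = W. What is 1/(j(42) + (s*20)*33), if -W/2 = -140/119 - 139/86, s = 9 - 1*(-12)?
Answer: 731/10130501 ≈ 7.2158e-5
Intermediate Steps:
s = 21 (s = 9 + 12 = 21)
W = 4083/731 (W = -2*(-140/119 - 139/86) = -2*(-140*1/119 - 139*1/86) = -2*(-20/17 - 139/86) = -2*(-4083/1462) = 4083/731 ≈ 5.5855)
j(r) = -1159/731 (j(r) = 4 - 1*4083/731 = 4 - 4083/731 = -1159/731)
1/(j(42) + (s*20)*33) = 1/(-1159/731 + (21*20)*33) = 1/(-1159/731 + 420*33) = 1/(-1159/731 + 13860) = 1/(10130501/731) = 731/10130501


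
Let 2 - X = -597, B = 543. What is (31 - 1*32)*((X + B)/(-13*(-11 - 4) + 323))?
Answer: -571/259 ≈ -2.2046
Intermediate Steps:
X = 599 (X = 2 - 1*(-597) = 2 + 597 = 599)
(31 - 1*32)*((X + B)/(-13*(-11 - 4) + 323)) = (31 - 1*32)*((599 + 543)/(-13*(-11 - 4) + 323)) = (31 - 32)*(1142/(-13*(-15) + 323)) = -1142/(195 + 323) = -1142/518 = -1*571/259 = -571/259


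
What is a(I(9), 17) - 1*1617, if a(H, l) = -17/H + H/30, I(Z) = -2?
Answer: -48257/30 ≈ -1608.6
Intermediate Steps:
a(H, l) = -17/H + H/30 (a(H, l) = -17/H + H*(1/30) = -17/H + H/30)
a(I(9), 17) - 1*1617 = (-17/(-2) + (1/30)*(-2)) - 1*1617 = (-17*(-1/2) - 1/15) - 1617 = (17/2 - 1/15) - 1617 = 253/30 - 1617 = -48257/30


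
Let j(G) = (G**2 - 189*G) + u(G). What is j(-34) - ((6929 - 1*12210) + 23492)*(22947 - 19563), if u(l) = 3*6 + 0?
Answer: -61618424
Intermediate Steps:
u(l) = 18 (u(l) = 18 + 0 = 18)
j(G) = 18 + G**2 - 189*G (j(G) = (G**2 - 189*G) + 18 = 18 + G**2 - 189*G)
j(-34) - ((6929 - 1*12210) + 23492)*(22947 - 19563) = (18 + (-34)**2 - 189*(-34)) - ((6929 - 1*12210) + 23492)*(22947 - 19563) = (18 + 1156 + 6426) - ((6929 - 12210) + 23492)*3384 = 7600 - (-5281 + 23492)*3384 = 7600 - 18211*3384 = 7600 - 1*61626024 = 7600 - 61626024 = -61618424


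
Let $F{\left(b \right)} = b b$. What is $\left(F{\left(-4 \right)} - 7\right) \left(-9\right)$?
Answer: $-81$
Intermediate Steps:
$F{\left(b \right)} = b^{2}$
$\left(F{\left(-4 \right)} - 7\right) \left(-9\right) = \left(\left(-4\right)^{2} - 7\right) \left(-9\right) = \left(16 - 7\right) \left(-9\right) = 9 \left(-9\right) = -81$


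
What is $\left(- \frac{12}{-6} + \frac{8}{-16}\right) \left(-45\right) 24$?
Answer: $-1620$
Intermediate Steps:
$\left(- \frac{12}{-6} + \frac{8}{-16}\right) \left(-45\right) 24 = \left(\left(-12\right) \left(- \frac{1}{6}\right) + 8 \left(- \frac{1}{16}\right)\right) \left(-45\right) 24 = \left(2 - \frac{1}{2}\right) \left(-45\right) 24 = \frac{3}{2} \left(-45\right) 24 = \left(- \frac{135}{2}\right) 24 = -1620$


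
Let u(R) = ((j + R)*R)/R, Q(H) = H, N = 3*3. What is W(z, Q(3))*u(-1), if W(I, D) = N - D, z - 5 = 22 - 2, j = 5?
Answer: 24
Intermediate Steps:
N = 9
z = 25 (z = 5 + (22 - 2) = 5 + 20 = 25)
u(R) = 5 + R (u(R) = ((5 + R)*R)/R = (R*(5 + R))/R = 5 + R)
W(I, D) = 9 - D
W(z, Q(3))*u(-1) = (9 - 1*3)*(5 - 1) = (9 - 3)*4 = 6*4 = 24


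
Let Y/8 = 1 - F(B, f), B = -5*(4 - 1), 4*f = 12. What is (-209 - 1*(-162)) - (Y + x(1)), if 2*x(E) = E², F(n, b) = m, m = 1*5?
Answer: -31/2 ≈ -15.500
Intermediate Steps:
f = 3 (f = (¼)*12 = 3)
m = 5
B = -15 (B = -5*3 = -15)
F(n, b) = 5
x(E) = E²/2
Y = -32 (Y = 8*(1 - 1*5) = 8*(1 - 5) = 8*(-4) = -32)
(-209 - 1*(-162)) - (Y + x(1)) = (-209 - 1*(-162)) - (-32 + (½)*1²) = (-209 + 162) - (-32 + (½)*1) = -47 - (-32 + ½) = -47 - 1*(-63/2) = -47 + 63/2 = -31/2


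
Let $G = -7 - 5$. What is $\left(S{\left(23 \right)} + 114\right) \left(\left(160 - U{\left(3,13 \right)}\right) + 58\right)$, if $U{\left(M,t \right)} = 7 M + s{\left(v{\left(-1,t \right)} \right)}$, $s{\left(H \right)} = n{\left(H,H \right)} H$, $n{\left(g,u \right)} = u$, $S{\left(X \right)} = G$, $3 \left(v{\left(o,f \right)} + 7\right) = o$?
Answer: $\frac{43826}{3} \approx 14609.0$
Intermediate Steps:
$v{\left(o,f \right)} = -7 + \frac{o}{3}$
$G = -12$ ($G = -7 - 5 = -12$)
$S{\left(X \right)} = -12$
$s{\left(H \right)} = H^{2}$ ($s{\left(H \right)} = H H = H^{2}$)
$U{\left(M,t \right)} = \frac{484}{9} + 7 M$ ($U{\left(M,t \right)} = 7 M + \left(-7 + \frac{1}{3} \left(-1\right)\right)^{2} = 7 M + \left(-7 - \frac{1}{3}\right)^{2} = 7 M + \left(- \frac{22}{3}\right)^{2} = 7 M + \frac{484}{9} = \frac{484}{9} + 7 M$)
$\left(S{\left(23 \right)} + 114\right) \left(\left(160 - U{\left(3,13 \right)}\right) + 58\right) = \left(-12 + 114\right) \left(\left(160 - \left(\frac{484}{9} + 7 \cdot 3\right)\right) + 58\right) = 102 \left(\left(160 - \left(\frac{484}{9} + 21\right)\right) + 58\right) = 102 \left(\left(160 - \frac{673}{9}\right) + 58\right) = 102 \left(\frac{767}{9} + 58\right) = 102 \cdot \frac{1289}{9} = \frac{43826}{3}$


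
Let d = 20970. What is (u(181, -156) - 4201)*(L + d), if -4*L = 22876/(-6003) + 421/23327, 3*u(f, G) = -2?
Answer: -148063544278446745/1680383772 ≈ -8.8113e+7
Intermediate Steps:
u(f, G) = -2/3 (u(f, G) = (1/3)*(-2) = -2/3)
L = 531101189/560127924 (L = -(22876/(-6003) + 421/23327)/4 = -(22876*(-1/6003) + 421*(1/23327))/4 = -(-22876/6003 + 421/23327)/4 = -1/4*(-531101189/140031981) = 531101189/560127924 ≈ 0.94818)
(u(181, -156) - 4201)*(L + d) = (-2/3 - 4201)*(531101189/560127924 + 20970) = -12605/3*11746413667469/560127924 = -148063544278446745/1680383772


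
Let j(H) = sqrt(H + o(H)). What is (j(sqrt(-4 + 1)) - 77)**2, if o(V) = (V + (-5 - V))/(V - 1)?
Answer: (77 - sqrt((-5 + I*sqrt(3)*(-1 + I*sqrt(3)))/(-1 + I*sqrt(3))))**2 ≈ 5678.5 - 179.7*I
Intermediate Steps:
o(V) = -5/(-1 + V)
j(H) = sqrt(H - 5/(-1 + H))
(j(sqrt(-4 + 1)) - 77)**2 = (sqrt((-5 + sqrt(-4 + 1)*(-1 + sqrt(-4 + 1)))/(-1 + sqrt(-4 + 1))) - 77)**2 = (sqrt((-5 + sqrt(-3)*(-1 + sqrt(-3)))/(-1 + sqrt(-3))) - 77)**2 = (sqrt((-5 + (I*sqrt(3))*(-1 + I*sqrt(3)))/(-1 + I*sqrt(3))) - 77)**2 = (sqrt((-5 + I*sqrt(3)*(-1 + I*sqrt(3)))/(-1 + I*sqrt(3))) - 77)**2 = (-77 + sqrt((-5 + I*sqrt(3)*(-1 + I*sqrt(3)))/(-1 + I*sqrt(3))))**2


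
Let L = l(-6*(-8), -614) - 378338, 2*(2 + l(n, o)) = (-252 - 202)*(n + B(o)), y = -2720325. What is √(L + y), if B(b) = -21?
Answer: I*√3104794 ≈ 1762.0*I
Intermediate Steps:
l(n, o) = 4765 - 227*n (l(n, o) = -2 + ((-252 - 202)*(n - 21))/2 = -2 + (-454*(-21 + n))/2 = -2 + (9534 - 454*n)/2 = -2 + (4767 - 227*n) = 4765 - 227*n)
L = -384469 (L = (4765 - (-1362)*(-8)) - 378338 = (4765 - 227*48) - 378338 = (4765 - 10896) - 378338 = -6131 - 378338 = -384469)
√(L + y) = √(-384469 - 2720325) = √(-3104794) = I*√3104794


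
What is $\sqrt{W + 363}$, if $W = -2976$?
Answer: $i \sqrt{2613} \approx 51.117 i$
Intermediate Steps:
$\sqrt{W + 363} = \sqrt{-2976 + 363} = \sqrt{-2613} = i \sqrt{2613}$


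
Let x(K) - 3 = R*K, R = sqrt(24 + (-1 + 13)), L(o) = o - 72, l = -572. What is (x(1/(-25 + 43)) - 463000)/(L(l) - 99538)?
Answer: 694495/150273 ≈ 4.6216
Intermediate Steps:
L(o) = -72 + o
R = 6 (R = sqrt(24 + 12) = sqrt(36) = 6)
x(K) = 3 + 6*K
(x(1/(-25 + 43)) - 463000)/(L(l) - 99538) = ((3 + 6/(-25 + 43)) - 463000)/((-72 - 572) - 99538) = ((3 + 6/18) - 463000)/(-644 - 99538) = ((3 + 6*(1/18)) - 463000)/(-100182) = ((3 + 1/3) - 463000)*(-1/100182) = (10/3 - 463000)*(-1/100182) = -1388990/3*(-1/100182) = 694495/150273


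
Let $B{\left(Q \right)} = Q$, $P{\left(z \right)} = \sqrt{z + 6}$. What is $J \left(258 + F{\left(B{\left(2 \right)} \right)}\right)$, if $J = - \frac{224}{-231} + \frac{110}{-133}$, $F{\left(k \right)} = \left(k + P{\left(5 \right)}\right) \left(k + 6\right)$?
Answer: $\frac{171524}{4389} + \frac{5008 \sqrt{11}}{4389} \approx 42.865$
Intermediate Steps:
$P{\left(z \right)} = \sqrt{6 + z}$
$F{\left(k \right)} = \left(6 + k\right) \left(k + \sqrt{11}\right)$ ($F{\left(k \right)} = \left(k + \sqrt{6 + 5}\right) \left(k + 6\right) = \left(k + \sqrt{11}\right) \left(6 + k\right) = \left(6 + k\right) \left(k + \sqrt{11}\right)$)
$J = \frac{626}{4389}$ ($J = \left(-224\right) \left(- \frac{1}{231}\right) + 110 \left(- \frac{1}{133}\right) = \frac{32}{33} - \frac{110}{133} = \frac{626}{4389} \approx 0.14263$)
$J \left(258 + F{\left(B{\left(2 \right)} \right)}\right) = \frac{626 \left(258 + \left(2^{2} + 6 \cdot 2 + 6 \sqrt{11} + 2 \sqrt{11}\right)\right)}{4389} = \frac{626 \left(258 + \left(4 + 12 + 6 \sqrt{11} + 2 \sqrt{11}\right)\right)}{4389} = \frac{626 \left(258 + \left(16 + 8 \sqrt{11}\right)\right)}{4389} = \frac{626 \left(274 + 8 \sqrt{11}\right)}{4389} = \frac{171524}{4389} + \frac{5008 \sqrt{11}}{4389}$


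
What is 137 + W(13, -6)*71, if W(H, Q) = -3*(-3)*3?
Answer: 2054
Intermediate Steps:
W(H, Q) = 27 (W(H, Q) = 9*3 = 27)
137 + W(13, -6)*71 = 137 + 27*71 = 137 + 1917 = 2054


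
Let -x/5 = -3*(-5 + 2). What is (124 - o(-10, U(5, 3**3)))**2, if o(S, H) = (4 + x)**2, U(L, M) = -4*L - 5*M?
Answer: 2424249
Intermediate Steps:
x = -45 (x = -(-15)*(-5 + 2) = -(-15)*(-3) = -5*9 = -45)
U(L, M) = -5*M - 4*L
o(S, H) = 1681 (o(S, H) = (4 - 45)**2 = (-41)**2 = 1681)
(124 - o(-10, U(5, 3**3)))**2 = (124 - 1*1681)**2 = (124 - 1681)**2 = (-1557)**2 = 2424249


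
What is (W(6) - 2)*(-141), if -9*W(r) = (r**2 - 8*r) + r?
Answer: 188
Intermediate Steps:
W(r) = -r**2/9 + 7*r/9 (W(r) = -((r**2 - 8*r) + r)/9 = -(r**2 - 7*r)/9 = -r**2/9 + 7*r/9)
(W(6) - 2)*(-141) = ((1/9)*6*(7 - 1*6) - 2)*(-141) = ((1/9)*6*(7 - 6) - 2)*(-141) = ((1/9)*6*1 - 2)*(-141) = (2/3 - 2)*(-141) = -4/3*(-141) = 188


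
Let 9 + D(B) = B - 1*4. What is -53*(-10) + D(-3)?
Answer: 514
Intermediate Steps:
D(B) = -13 + B (D(B) = -9 + (B - 1*4) = -9 + (B - 4) = -9 + (-4 + B) = -13 + B)
-53*(-10) + D(-3) = -53*(-10) + (-13 - 3) = 530 - 16 = 514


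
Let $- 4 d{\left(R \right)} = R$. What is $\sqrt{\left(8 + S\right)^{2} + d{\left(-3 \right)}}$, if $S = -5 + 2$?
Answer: $\frac{\sqrt{103}}{2} \approx 5.0744$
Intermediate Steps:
$S = -3$
$d{\left(R \right)} = - \frac{R}{4}$
$\sqrt{\left(8 + S\right)^{2} + d{\left(-3 \right)}} = \sqrt{\left(8 - 3\right)^{2} - - \frac{3}{4}} = \sqrt{5^{2} + \frac{3}{4}} = \sqrt{25 + \frac{3}{4}} = \sqrt{\frac{103}{4}} = \frac{\sqrt{103}}{2}$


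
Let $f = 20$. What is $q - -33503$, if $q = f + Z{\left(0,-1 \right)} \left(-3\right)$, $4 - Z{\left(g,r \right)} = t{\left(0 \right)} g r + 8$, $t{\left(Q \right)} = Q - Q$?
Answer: $33535$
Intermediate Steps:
$t{\left(Q \right)} = 0$
$Z{\left(g,r \right)} = -4$ ($Z{\left(g,r \right)} = 4 - \left(0 g r + 8\right) = 4 - \left(0 r + 8\right) = 4 - \left(0 + 8\right) = 4 - 8 = -4$)
$q = 32$ ($q = 20 - -12 = 20 + 12 = 32$)
$q - -33503 = 32 - -33503 = 32 + 33503 = 33535$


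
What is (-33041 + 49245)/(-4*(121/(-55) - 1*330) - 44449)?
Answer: -81020/215601 ≈ -0.37579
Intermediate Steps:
(-33041 + 49245)/(-4*(121/(-55) - 1*330) - 44449) = 16204/(-4*(121*(-1/55) - 330) - 44449) = 16204/(-4*(-11/5 - 330) - 44449) = 16204/(-4*(-1661/5) - 44449) = 16204/(6644/5 - 44449) = 16204/(-215601/5) = 16204*(-5/215601) = -81020/215601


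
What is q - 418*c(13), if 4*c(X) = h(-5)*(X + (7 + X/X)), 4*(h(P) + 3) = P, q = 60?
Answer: 75093/8 ≈ 9386.6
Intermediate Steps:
h(P) = -3 + P/4
c(X) = -17/2 - 17*X/16 (c(X) = ((-3 + (1/4)*(-5))*(X + (7 + X/X)))/4 = ((-3 - 5/4)*(X + (7 + 1)))/4 = (-17*(X + 8)/4)/4 = (-17*(8 + X)/4)/4 = (-34 - 17*X/4)/4 = -17/2 - 17*X/16)
q - 418*c(13) = 60 - 418*(-17/2 - 17/16*13) = 60 - 418*(-17/2 - 221/16) = 60 - 418*(-357/16) = 60 + 74613/8 = 75093/8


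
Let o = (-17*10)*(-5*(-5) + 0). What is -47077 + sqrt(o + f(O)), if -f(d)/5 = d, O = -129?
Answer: -47077 + I*sqrt(3605) ≈ -47077.0 + 60.042*I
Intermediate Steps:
f(d) = -5*d
o = -4250 (o = -170*(25 + 0) = -170*25 = -4250)
-47077 + sqrt(o + f(O)) = -47077 + sqrt(-4250 - 5*(-129)) = -47077 + sqrt(-4250 + 645) = -47077 + sqrt(-3605) = -47077 + I*sqrt(3605)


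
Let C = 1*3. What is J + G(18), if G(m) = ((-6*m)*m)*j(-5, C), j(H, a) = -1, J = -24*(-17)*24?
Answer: 11736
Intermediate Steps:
C = 3
J = 9792 (J = 408*24 = 9792)
G(m) = 6*m**2 (G(m) = ((-6*m)*m)*(-1) = -6*m**2*(-1) = 6*m**2)
J + G(18) = 9792 + 6*18**2 = 9792 + 6*324 = 9792 + 1944 = 11736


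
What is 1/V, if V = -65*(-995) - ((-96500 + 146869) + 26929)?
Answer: -1/12623 ≈ -7.9221e-5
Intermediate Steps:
V = -12623 (V = 64675 - (50369 + 26929) = 64675 - 1*77298 = 64675 - 77298 = -12623)
1/V = 1/(-12623) = -1/12623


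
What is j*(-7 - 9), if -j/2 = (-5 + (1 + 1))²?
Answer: 288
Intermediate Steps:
j = -18 (j = -2*(-5 + (1 + 1))² = -2*(-5 + 2)² = -2*(-3)² = -2*9 = -18)
j*(-7 - 9) = -18*(-7 - 9) = -18*(-16) = 288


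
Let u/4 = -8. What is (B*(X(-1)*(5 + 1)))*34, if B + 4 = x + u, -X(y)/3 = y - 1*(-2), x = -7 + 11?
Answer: 19584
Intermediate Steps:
u = -32 (u = 4*(-8) = -32)
x = 4
X(y) = -6 - 3*y (X(y) = -3*(y - 1*(-2)) = -3*(y + 2) = -3*(2 + y) = -6 - 3*y)
B = -32 (B = -4 + (4 - 32) = -4 - 28 = -32)
(B*(X(-1)*(5 + 1)))*34 = -32*(-6 - 3*(-1))*(5 + 1)*34 = -32*(-6 + 3)*6*34 = -(-96)*6*34 = -32*(-18)*34 = 576*34 = 19584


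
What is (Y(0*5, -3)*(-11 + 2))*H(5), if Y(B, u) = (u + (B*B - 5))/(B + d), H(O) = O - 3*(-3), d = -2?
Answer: -504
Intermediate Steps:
H(O) = 9 + O (H(O) = O + 9 = 9 + O)
Y(B, u) = (-5 + u + B**2)/(-2 + B) (Y(B, u) = (u + (B*B - 5))/(B - 2) = (u + (B**2 - 5))/(-2 + B) = (u + (-5 + B**2))/(-2 + B) = (-5 + u + B**2)/(-2 + B))
(Y(0*5, -3)*(-11 + 2))*H(5) = (((-5 - 3 + (0*5)**2)/(-2 + 0*5))*(-11 + 2))*(9 + 5) = (((-5 - 3 + 0**2)/(-2 + 0))*(-9))*14 = (((-5 - 3 + 0)/(-2))*(-9))*14 = (-1/2*(-8)*(-9))*14 = (4*(-9))*14 = -36*14 = -504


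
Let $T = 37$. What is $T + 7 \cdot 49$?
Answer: $380$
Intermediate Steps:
$T + 7 \cdot 49 = 37 + 7 \cdot 49 = 37 + 343 = 380$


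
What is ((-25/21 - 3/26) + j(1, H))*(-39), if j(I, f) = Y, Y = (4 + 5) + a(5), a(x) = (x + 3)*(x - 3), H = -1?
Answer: -12937/14 ≈ -924.07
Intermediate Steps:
a(x) = (-3 + x)*(3 + x) (a(x) = (3 + x)*(-3 + x) = (-3 + x)*(3 + x))
Y = 25 (Y = (4 + 5) + (-9 + 5**2) = 9 + (-9 + 25) = 9 + 16 = 25)
j(I, f) = 25
((-25/21 - 3/26) + j(1, H))*(-39) = ((-25/21 - 3/26) + 25)*(-39) = (-713/546 + 25)*(-39) = (12937/546)*(-39) = -12937/14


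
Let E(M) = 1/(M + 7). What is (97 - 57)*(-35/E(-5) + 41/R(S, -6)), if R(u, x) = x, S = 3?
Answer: -9220/3 ≈ -3073.3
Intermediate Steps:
E(M) = 1/(7 + M)
(97 - 57)*(-35/E(-5) + 41/R(S, -6)) = (97 - 57)*(-35/(1/(7 - 5)) + 41/(-6)) = 40*(-35/(1/2) + 41*(-⅙)) = 40*(-35/½ - 41/6) = 40*(-35*2 - 41/6) = 40*(-70 - 41/6) = 40*(-461/6) = -9220/3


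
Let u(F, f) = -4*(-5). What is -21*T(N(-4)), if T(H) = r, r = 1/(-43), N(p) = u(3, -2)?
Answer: 21/43 ≈ 0.48837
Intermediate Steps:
u(F, f) = 20
N(p) = 20
r = -1/43 ≈ -0.023256
T(H) = -1/43
-21*T(N(-4)) = -21*(-1/43) = 21/43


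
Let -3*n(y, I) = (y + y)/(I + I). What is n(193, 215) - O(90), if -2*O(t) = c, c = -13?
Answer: -8771/1290 ≈ -6.7992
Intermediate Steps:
O(t) = 13/2 (O(t) = -½*(-13) = 13/2)
n(y, I) = -y/(3*I) (n(y, I) = -(y + y)/(3*(I + I)) = -2*y/(3*(2*I)) = -2*y*1/(2*I)/3 = -y/(3*I))
n(193, 215) - O(90) = -⅓*193/215 - 1*13/2 = -⅓*193*1/215 - 13/2 = -193/645 - 13/2 = -8771/1290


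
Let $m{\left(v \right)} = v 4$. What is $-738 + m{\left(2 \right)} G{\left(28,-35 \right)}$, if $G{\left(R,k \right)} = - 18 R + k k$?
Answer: $5030$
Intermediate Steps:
$m{\left(v \right)} = 4 v$
$G{\left(R,k \right)} = k^{2} - 18 R$ ($G{\left(R,k \right)} = - 18 R + k^{2} = k^{2} - 18 R$)
$-738 + m{\left(2 \right)} G{\left(28,-35 \right)} = -738 + 4 \cdot 2 \left(\left(-35\right)^{2} - 504\right) = -738 + 8 \left(1225 - 504\right) = -738 + 8 \cdot 721 = -738 + 5768 = 5030$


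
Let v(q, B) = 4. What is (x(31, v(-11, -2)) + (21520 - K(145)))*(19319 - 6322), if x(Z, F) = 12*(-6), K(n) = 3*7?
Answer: 278486719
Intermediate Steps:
K(n) = 21
x(Z, F) = -72
(x(31, v(-11, -2)) + (21520 - K(145)))*(19319 - 6322) = (-72 + (21520 - 1*21))*(19319 - 6322) = (-72 + (21520 - 21))*12997 = (-72 + 21499)*12997 = 21427*12997 = 278486719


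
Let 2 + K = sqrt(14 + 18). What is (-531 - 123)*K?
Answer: 1308 - 2616*sqrt(2) ≈ -2391.6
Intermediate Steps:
K = -2 + 4*sqrt(2) (K = -2 + sqrt(14 + 18) = -2 + sqrt(32) = -2 + 4*sqrt(2) ≈ 3.6569)
(-531 - 123)*K = (-531 - 123)*(-2 + 4*sqrt(2)) = -654*(-2 + 4*sqrt(2)) = 1308 - 2616*sqrt(2)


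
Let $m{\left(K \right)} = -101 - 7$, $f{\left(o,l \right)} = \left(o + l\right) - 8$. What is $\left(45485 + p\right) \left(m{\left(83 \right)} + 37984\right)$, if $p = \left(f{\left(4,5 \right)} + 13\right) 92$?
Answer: $1771574148$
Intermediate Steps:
$f{\left(o,l \right)} = -8 + l + o$ ($f{\left(o,l \right)} = \left(l + o\right) - 8 = -8 + l + o$)
$m{\left(K \right)} = -108$ ($m{\left(K \right)} = -101 - 7 = -108$)
$p = 1288$ ($p = \left(\left(-8 + 5 + 4\right) + 13\right) 92 = \left(1 + 13\right) 92 = 14 \cdot 92 = 1288$)
$\left(45485 + p\right) \left(m{\left(83 \right)} + 37984\right) = \left(45485 + 1288\right) \left(-108 + 37984\right) = 46773 \cdot 37876 = 1771574148$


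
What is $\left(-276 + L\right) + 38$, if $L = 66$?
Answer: $-172$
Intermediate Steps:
$\left(-276 + L\right) + 38 = \left(-276 + 66\right) + 38 = -210 + 38 = -172$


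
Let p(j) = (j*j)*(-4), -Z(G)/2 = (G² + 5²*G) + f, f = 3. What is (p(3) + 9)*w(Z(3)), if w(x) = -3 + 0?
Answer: 81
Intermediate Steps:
Z(G) = -6 - 50*G - 2*G² (Z(G) = -2*((G² + 5²*G) + 3) = -2*((G² + 25*G) + 3) = -2*(3 + G² + 25*G) = -6 - 50*G - 2*G²)
p(j) = -4*j² (p(j) = j²*(-4) = -4*j²)
w(x) = -3
(p(3) + 9)*w(Z(3)) = (-4*3² + 9)*(-3) = (-4*9 + 9)*(-3) = (-36 + 9)*(-3) = -27*(-3) = 81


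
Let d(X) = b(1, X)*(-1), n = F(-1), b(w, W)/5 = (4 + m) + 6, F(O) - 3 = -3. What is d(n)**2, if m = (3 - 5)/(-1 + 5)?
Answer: 9025/4 ≈ 2256.3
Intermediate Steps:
F(O) = 0 (F(O) = 3 - 3 = 0)
m = -1/2 (m = -2/4 = -2*1/4 = -1/2 ≈ -0.50000)
b(w, W) = 95/2 (b(w, W) = 5*((4 - 1/2) + 6) = 5*(7/2 + 6) = 5*(19/2) = 95/2)
n = 0
d(X) = -95/2 (d(X) = (95/2)*(-1) = -95/2)
d(n)**2 = (-95/2)**2 = 9025/4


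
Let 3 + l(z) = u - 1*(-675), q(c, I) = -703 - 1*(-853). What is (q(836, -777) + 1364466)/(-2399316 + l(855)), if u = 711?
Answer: -151624/266437 ≈ -0.56908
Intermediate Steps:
q(c, I) = 150 (q(c, I) = -703 + 853 = 150)
l(z) = 1383 (l(z) = -3 + (711 - 1*(-675)) = -3 + (711 + 675) = -3 + 1386 = 1383)
(q(836, -777) + 1364466)/(-2399316 + l(855)) = (150 + 1364466)/(-2399316 + 1383) = 1364616/(-2397933) = 1364616*(-1/2397933) = -151624/266437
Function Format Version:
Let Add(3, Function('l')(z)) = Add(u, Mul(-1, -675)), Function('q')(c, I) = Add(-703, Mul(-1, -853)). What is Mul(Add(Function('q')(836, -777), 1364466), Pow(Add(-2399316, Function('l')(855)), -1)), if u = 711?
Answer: Rational(-151624, 266437) ≈ -0.56908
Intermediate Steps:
Function('q')(c, I) = 150 (Function('q')(c, I) = Add(-703, 853) = 150)
Function('l')(z) = 1383 (Function('l')(z) = Add(-3, Add(711, Mul(-1, -675))) = Add(-3, Add(711, 675)) = Add(-3, 1386) = 1383)
Mul(Add(Function('q')(836, -777), 1364466), Pow(Add(-2399316, Function('l')(855)), -1)) = Mul(Add(150, 1364466), Pow(Add(-2399316, 1383), -1)) = Mul(1364616, Pow(-2397933, -1)) = Mul(1364616, Rational(-1, 2397933)) = Rational(-151624, 266437)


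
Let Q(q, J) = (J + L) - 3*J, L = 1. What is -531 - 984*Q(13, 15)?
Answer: 28005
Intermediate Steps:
Q(q, J) = 1 - 2*J (Q(q, J) = (J + 1) - 3*J = (1 + J) - 3*J = 1 - 2*J)
-531 - 984*Q(13, 15) = -531 - 984*(1 - 2*15) = -531 - 984*(1 - 30) = -531 - 984*(-29) = -531 + 28536 = 28005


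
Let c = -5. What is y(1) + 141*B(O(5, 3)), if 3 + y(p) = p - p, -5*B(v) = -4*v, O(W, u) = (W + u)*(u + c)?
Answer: -9039/5 ≈ -1807.8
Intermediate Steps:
O(W, u) = (-5 + u)*(W + u) (O(W, u) = (W + u)*(u - 5) = (W + u)*(-5 + u) = (-5 + u)*(W + u))
B(v) = 4*v/5 (B(v) = -(-4)*v/5 = 4*v/5)
y(p) = -3 (y(p) = -3 + (p - p) = -3 + 0 = -3)
y(1) + 141*B(O(5, 3)) = -3 + 141*(4*(3² - 5*5 - 5*3 + 5*3)/5) = -3 + 141*(4*(9 - 25 - 15 + 15)/5) = -3 + 141*((⅘)*(-16)) = -3 + 141*(-64/5) = -3 - 9024/5 = -9039/5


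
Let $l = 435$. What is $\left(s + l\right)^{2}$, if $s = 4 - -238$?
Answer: $458329$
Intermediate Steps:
$s = 242$ ($s = 4 + 238 = 242$)
$\left(s + l\right)^{2} = \left(242 + 435\right)^{2} = 677^{2} = 458329$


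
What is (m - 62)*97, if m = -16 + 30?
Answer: -4656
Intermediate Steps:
m = 14
(m - 62)*97 = (14 - 62)*97 = -48*97 = -4656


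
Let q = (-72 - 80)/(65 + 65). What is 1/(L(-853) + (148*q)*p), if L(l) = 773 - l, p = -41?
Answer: 65/566858 ≈ 0.00011467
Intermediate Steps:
q = -76/65 (q = -152/130 = -152*1/130 = -76/65 ≈ -1.1692)
1/(L(-853) + (148*q)*p) = 1/((773 - 1*(-853)) + (148*(-76/65))*(-41)) = 1/((773 + 853) - 11248/65*(-41)) = 1/(1626 + 461168/65) = 1/(566858/65) = 65/566858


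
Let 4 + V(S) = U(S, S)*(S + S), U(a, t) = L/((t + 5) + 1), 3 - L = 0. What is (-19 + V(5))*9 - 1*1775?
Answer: -21532/11 ≈ -1957.5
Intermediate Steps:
L = 3 (L = 3 - 1*0 = 3 + 0 = 3)
U(a, t) = 3/(6 + t) (U(a, t) = 3/((t + 5) + 1) = 3/((5 + t) + 1) = 3/(6 + t))
V(S) = -4 + 6*S/(6 + S) (V(S) = -4 + (3/(6 + S))*(S + S) = -4 + (3/(6 + S))*(2*S) = -4 + 6*S/(6 + S))
(-19 + V(5))*9 - 1*1775 = (-19 + 2*(-12 + 5)/(6 + 5))*9 - 1*1775 = (-19 + 2*(-7)/11)*9 - 1775 = (-19 + 2*(1/11)*(-7))*9 - 1775 = (-19 - 14/11)*9 - 1775 = -223/11*9 - 1775 = -2007/11 - 1775 = -21532/11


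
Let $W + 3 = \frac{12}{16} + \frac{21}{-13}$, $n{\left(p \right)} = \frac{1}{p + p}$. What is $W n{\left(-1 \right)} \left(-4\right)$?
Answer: $- \frac{201}{26} \approx -7.7308$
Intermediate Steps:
$n{\left(p \right)} = \frac{1}{2 p}$
$W = - \frac{201}{52}$ ($W = -3 + \left(\frac{12}{16} + \frac{21}{-13}\right) = -3 + \left(12 \cdot \frac{1}{16} + 21 \left(- \frac{1}{13}\right)\right) = -3 + \left(\frac{3}{4} - \frac{21}{13}\right) = -3 - \frac{45}{52} = - \frac{201}{52} \approx -3.8654$)
$W n{\left(-1 \right)} \left(-4\right) = - \frac{201 \frac{1}{2 \left(-1\right)}}{52} \left(-4\right) = - \frac{201 \cdot \frac{1}{2} \left(-1\right)}{52} \left(-4\right) = \left(- \frac{201}{52}\right) \left(- \frac{1}{2}\right) \left(-4\right) = \frac{201}{104} \left(-4\right) = - \frac{201}{26}$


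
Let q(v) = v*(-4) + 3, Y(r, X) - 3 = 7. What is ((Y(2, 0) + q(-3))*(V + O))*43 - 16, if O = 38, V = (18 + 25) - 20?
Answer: 65559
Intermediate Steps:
V = 23 (V = 43 - 20 = 23)
Y(r, X) = 10 (Y(r, X) = 3 + 7 = 10)
q(v) = 3 - 4*v (q(v) = -4*v + 3 = 3 - 4*v)
((Y(2, 0) + q(-3))*(V + O))*43 - 16 = ((10 + (3 - 4*(-3)))*(23 + 38))*43 - 16 = ((10 + (3 + 12))*61)*43 - 16 = ((10 + 15)*61)*43 - 16 = (25*61)*43 - 16 = 1525*43 - 16 = 65575 - 16 = 65559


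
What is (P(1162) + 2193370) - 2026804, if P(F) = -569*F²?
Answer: -768122270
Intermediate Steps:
(P(1162) + 2193370) - 2026804 = (-569*1162² + 2193370) - 2026804 = (-569*1350244 + 2193370) - 2026804 = (-768288836 + 2193370) - 2026804 = -766095466 - 2026804 = -768122270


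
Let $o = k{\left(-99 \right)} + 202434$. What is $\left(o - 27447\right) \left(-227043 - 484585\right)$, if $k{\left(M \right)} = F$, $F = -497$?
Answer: $-124171969720$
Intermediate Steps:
$k{\left(M \right)} = -497$
$o = 201937$ ($o = -497 + 202434 = 201937$)
$\left(o - 27447\right) \left(-227043 - 484585\right) = \left(201937 - 27447\right) \left(-227043 - 484585\right) = 174490 \left(-711628\right) = -124171969720$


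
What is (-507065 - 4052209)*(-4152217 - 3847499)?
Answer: 36472897166184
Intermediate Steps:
(-507065 - 4052209)*(-4152217 - 3847499) = -4559274*(-7999716) = 36472897166184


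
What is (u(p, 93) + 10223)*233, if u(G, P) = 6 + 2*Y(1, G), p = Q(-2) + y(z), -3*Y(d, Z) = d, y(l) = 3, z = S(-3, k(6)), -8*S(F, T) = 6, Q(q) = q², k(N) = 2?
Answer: 7149605/3 ≈ 2.3832e+6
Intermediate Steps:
S(F, T) = -¾ (S(F, T) = -⅛*6 = -¾)
z = -¾ ≈ -0.75000
Y(d, Z) = -d/3
p = 7 (p = (-2)² + 3 = 4 + 3 = 7)
u(G, P) = 16/3 (u(G, P) = 6 + 2*(-⅓*1) = 6 + 2*(-⅓) = 6 - ⅔ = 16/3)
(u(p, 93) + 10223)*233 = (16/3 + 10223)*233 = (30685/3)*233 = 7149605/3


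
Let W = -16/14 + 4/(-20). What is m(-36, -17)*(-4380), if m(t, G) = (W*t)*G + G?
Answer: 25718484/7 ≈ 3.6741e+6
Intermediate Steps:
W = -47/35 (W = -16*1/14 + 4*(-1/20) = -8/7 - ⅕ = -47/35 ≈ -1.3429)
m(t, G) = G - 47*G*t/35 (m(t, G) = (-47*t/35)*G + G = -47*G*t/35 + G = G - 47*G*t/35)
m(-36, -17)*(-4380) = ((1/35)*(-17)*(35 - 47*(-36)))*(-4380) = ((1/35)*(-17)*(35 + 1692))*(-4380) = ((1/35)*(-17)*1727)*(-4380) = -29359/35*(-4380) = 25718484/7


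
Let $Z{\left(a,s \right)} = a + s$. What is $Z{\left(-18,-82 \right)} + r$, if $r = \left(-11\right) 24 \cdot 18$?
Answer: $-4852$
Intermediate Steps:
$r = -4752$ ($r = \left(-264\right) 18 = -4752$)
$Z{\left(-18,-82 \right)} + r = \left(-18 - 82\right) - 4752 = -100 - 4752 = -4852$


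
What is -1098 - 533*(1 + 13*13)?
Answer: -91708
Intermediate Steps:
-1098 - 533*(1 + 13*13) = -1098 - 533*(1 + 169) = -1098 - 533*170 = -1098 - 90610 = -91708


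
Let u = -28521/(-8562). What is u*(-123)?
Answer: -1169361/2854 ≈ -409.73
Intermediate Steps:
u = 9507/2854 (u = -28521*(-1/8562) = 9507/2854 ≈ 3.3311)
u*(-123) = (9507/2854)*(-123) = -1169361/2854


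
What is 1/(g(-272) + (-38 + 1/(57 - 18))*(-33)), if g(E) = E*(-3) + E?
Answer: 13/23363 ≈ 0.00055644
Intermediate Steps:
g(E) = -2*E (g(E) = -3*E + E = -2*E)
1/(g(-272) + (-38 + 1/(57 - 18))*(-33)) = 1/(-2*(-272) + (-38 + 1/(57 - 18))*(-33)) = 1/(544 + (-38 + 1/39)*(-33)) = 1/(544 - 1481/39*(-33)) = 1/(544 + 16291/13) = 1/(23363/13) = 13/23363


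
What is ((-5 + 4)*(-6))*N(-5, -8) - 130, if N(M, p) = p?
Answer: -178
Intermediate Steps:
((-5 + 4)*(-6))*N(-5, -8) - 130 = ((-5 + 4)*(-6))*(-8) - 130 = -1*(-6)*(-8) - 130 = 6*(-8) - 130 = -48 - 130 = -178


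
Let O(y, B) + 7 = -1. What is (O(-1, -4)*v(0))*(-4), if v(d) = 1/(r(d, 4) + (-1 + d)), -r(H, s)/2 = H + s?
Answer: -32/9 ≈ -3.5556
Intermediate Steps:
r(H, s) = -2*H - 2*s (r(H, s) = -2*(H + s) = -2*H - 2*s)
O(y, B) = -8 (O(y, B) = -7 - 1 = -8)
v(d) = 1/(-9 - d) (v(d) = 1/((-2*d - 2*4) + (-1 + d)) = 1/((-2*d - 8) + (-1 + d)) = 1/((-8 - 2*d) + (-1 + d)) = 1/(-9 - d))
(O(-1, -4)*v(0))*(-4) = -(-8)/(9 + 0)*(-4) = -(-8)/9*(-4) = -8*(-⅑)*(-4) = (8/9)*(-4) = -32/9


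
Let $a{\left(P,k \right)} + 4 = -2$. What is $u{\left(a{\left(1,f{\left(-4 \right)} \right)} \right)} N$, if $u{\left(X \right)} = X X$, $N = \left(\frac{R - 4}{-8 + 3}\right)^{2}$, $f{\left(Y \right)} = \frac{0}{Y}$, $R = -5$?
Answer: $\frac{2916}{25} \approx 116.64$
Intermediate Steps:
$f{\left(Y \right)} = 0$
$a{\left(P,k \right)} = -6$ ($a{\left(P,k \right)} = -4 - 2 = -6$)
$N = \frac{81}{25}$ ($N = \left(\frac{-5 - 4}{-8 + 3}\right)^{2} = \left(- \frac{9}{-5}\right)^{2} = \left(\left(-9\right) \left(- \frac{1}{5}\right)\right)^{2} = \left(\frac{9}{5}\right)^{2} = \frac{81}{25} \approx 3.24$)
$u{\left(X \right)} = X^{2}$
$u{\left(a{\left(1,f{\left(-4 \right)} \right)} \right)} N = \left(-6\right)^{2} \cdot \frac{81}{25} = 36 \cdot \frac{81}{25} = \frac{2916}{25}$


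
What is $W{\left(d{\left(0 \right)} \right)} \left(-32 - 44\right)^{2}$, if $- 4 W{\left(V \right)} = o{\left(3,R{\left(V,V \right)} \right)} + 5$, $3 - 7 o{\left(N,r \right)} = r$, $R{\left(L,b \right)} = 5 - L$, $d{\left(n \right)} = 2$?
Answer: $-7220$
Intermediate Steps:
$o{\left(N,r \right)} = \frac{3}{7} - \frac{r}{7}$
$W{\left(V \right)} = - \frac{33}{28} - \frac{V}{28}$ ($W{\left(V \right)} = - \frac{\left(\frac{3}{7} - \frac{5 - V}{7}\right) + 5}{4} = - \frac{\left(\frac{3}{7} + \left(- \frac{5}{7} + \frac{V}{7}\right)\right) + 5}{4} = - \frac{\left(- \frac{2}{7} + \frac{V}{7}\right) + 5}{4} = - \frac{\frac{33}{7} + \frac{V}{7}}{4} = - \frac{33}{28} - \frac{V}{28}$)
$W{\left(d{\left(0 \right)} \right)} \left(-32 - 44\right)^{2} = \left(- \frac{33}{28} - \frac{1}{14}\right) \left(-32 - 44\right)^{2} = \left(- \frac{33}{28} - \frac{1}{14}\right) \left(-76\right)^{2} = \left(- \frac{5}{4}\right) 5776 = -7220$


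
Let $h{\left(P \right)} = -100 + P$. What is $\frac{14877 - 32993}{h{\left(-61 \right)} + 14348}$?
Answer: $- \frac{18116}{14187} \approx -1.2769$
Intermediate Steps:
$\frac{14877 - 32993}{h{\left(-61 \right)} + 14348} = \frac{14877 - 32993}{\left(-100 - 61\right) + 14348} = - \frac{18116}{-161 + 14348} = - \frac{18116}{14187}$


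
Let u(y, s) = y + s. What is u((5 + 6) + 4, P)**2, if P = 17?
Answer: 1024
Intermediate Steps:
u(y, s) = s + y
u((5 + 6) + 4, P)**2 = (17 + ((5 + 6) + 4))**2 = (17 + (11 + 4))**2 = (17 + 15)**2 = 32**2 = 1024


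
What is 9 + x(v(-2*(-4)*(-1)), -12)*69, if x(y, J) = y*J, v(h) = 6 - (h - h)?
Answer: -4959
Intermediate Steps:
v(h) = 6 (v(h) = 6 - 1*0 = 6 + 0 = 6)
x(y, J) = J*y
9 + x(v(-2*(-4)*(-1)), -12)*69 = 9 - 12*6*69 = 9 - 72*69 = 9 - 4968 = -4959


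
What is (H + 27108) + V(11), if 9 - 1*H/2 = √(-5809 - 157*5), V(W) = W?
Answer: 27137 - 2*I*√6594 ≈ 27137.0 - 162.41*I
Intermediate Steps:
H = 18 - 2*I*√6594 (H = 18 - 2*√(-5809 - 157*5) = 18 - 2*√(-5809 - 785) = 18 - 2*I*√6594 ≈ 18.0 - 162.41*I)
(H + 27108) + V(11) = ((18 - 2*I*√6594) + 27108) + 11 = (27126 - 2*I*√6594) + 11 = 27137 - 2*I*√6594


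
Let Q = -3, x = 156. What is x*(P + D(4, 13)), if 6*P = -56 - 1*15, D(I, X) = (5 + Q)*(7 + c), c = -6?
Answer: -1534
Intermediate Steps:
D(I, X) = 2 (D(I, X) = (5 - 3)*(7 - 6) = 2*1 = 2)
P = -71/6 (P = (-56 - 1*15)/6 = (-56 - 15)/6 = (⅙)*(-71) = -71/6 ≈ -11.833)
x*(P + D(4, 13)) = 156*(-71/6 + 2) = 156*(-59/6) = -1534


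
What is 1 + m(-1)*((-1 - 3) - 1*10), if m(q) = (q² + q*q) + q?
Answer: -13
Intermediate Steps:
m(q) = q + 2*q² (m(q) = (q² + q²) + q = 2*q² + q = q + 2*q²)
1 + m(-1)*((-1 - 3) - 1*10) = 1 + (-(1 + 2*(-1)))*((-1 - 3) - 1*10) = 1 + (-(1 - 2))*(-4 - 10) = 1 - 1*(-1)*(-14) = 1 + 1*(-14) = 1 - 14 = -13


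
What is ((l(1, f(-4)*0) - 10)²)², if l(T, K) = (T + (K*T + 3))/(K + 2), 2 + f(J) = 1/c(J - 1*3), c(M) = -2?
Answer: 4096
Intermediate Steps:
f(J) = -5/2 (f(J) = -2 + 1/(-2) = -2 - ½ = -5/2)
l(T, K) = (3 + T + K*T)/(2 + K) (l(T, K) = (T + (3 + K*T))/(2 + K) = (3 + T + K*T)/(2 + K))
((l(1, f(-4)*0) - 10)²)² = (((3 + 1 - 5/2*0*1)/(2 - 5/2*0) - 10)²)² = (((3 + 1 + 0*1)/(2 + 0) - 10)²)² = (((3 + 1 + 0)/2 - 10)²)² = (((½)*4 - 10)²)² = ((2 - 10)²)² = ((-8)²)² = 64² = 4096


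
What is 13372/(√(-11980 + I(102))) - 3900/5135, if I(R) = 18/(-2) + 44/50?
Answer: -60/79 - 66860*I*√299703/299703 ≈ -0.75949 - 122.13*I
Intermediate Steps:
I(R) = -203/25 (I(R) = 18*(-½) + 44*(1/50) = -9 + 22/25 = -203/25)
13372/(√(-11980 + I(102))) - 3900/5135 = 13372/(√(-11980 - 203/25)) - 3900/5135 = 13372/(√(-299703/25)) - 3900*1/5135 = 13372/((I*√299703/5)) - 60/79 = 13372*(-5*I*√299703/299703) - 60/79 = -66860*I*√299703/299703 - 60/79 = -60/79 - 66860*I*√299703/299703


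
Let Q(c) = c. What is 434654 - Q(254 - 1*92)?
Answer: 434492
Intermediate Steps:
434654 - Q(254 - 1*92) = 434654 - (254 - 1*92) = 434654 - (254 - 92) = 434654 - 1*162 = 434654 - 162 = 434492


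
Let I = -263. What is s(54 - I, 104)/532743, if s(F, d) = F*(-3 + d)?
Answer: 32017/532743 ≈ 0.060098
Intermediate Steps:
s(54 - I, 104)/532743 = ((54 - 1*(-263))*(-3 + 104))/532743 = ((54 + 263)*101)*(1/532743) = (317*101)*(1/532743) = 32017*(1/532743) = 32017/532743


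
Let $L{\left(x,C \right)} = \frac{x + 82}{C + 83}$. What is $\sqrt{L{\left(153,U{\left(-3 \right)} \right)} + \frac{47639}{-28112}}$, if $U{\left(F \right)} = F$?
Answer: $\frac{\sqrt{15347395}}{3514} \approx 1.1148$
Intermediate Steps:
$L{\left(x,C \right)} = \frac{82 + x}{83 + C}$
$\sqrt{L{\left(153,U{\left(-3 \right)} \right)} + \frac{47639}{-28112}} = \sqrt{\frac{82 + 153}{83 - 3} + \frac{47639}{-28112}} = \sqrt{\frac{1}{80} \cdot 235 + 47639 \left(- \frac{1}{28112}\right)} = \sqrt{\frac{1}{80} \cdot 235 - \frac{47639}{28112}} = \sqrt{\frac{47}{16} - \frac{47639}{28112}} = \sqrt{\frac{8735}{7028}} = \frac{\sqrt{15347395}}{3514}$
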